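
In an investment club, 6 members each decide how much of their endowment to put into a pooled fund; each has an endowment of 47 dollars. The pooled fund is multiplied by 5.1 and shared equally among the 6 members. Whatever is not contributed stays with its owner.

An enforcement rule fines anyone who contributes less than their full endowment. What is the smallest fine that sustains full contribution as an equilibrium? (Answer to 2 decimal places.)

7.05 dollars

Given the others contribute fully, the best deviation is to contribute 0 (any partial contribution still incurs the fine and gives up units whose private return 0.8500 is below 1).
Deviating from 47 to 0 saves 47 dollars but forfeits the deviator's share of the drop in the pooled fund: 5.1/6 × 47 = 39.95.
So the deviation gain is 47 − 39.95 = 7.05, and the fine must be at least 7.05 dollars to wipe it out.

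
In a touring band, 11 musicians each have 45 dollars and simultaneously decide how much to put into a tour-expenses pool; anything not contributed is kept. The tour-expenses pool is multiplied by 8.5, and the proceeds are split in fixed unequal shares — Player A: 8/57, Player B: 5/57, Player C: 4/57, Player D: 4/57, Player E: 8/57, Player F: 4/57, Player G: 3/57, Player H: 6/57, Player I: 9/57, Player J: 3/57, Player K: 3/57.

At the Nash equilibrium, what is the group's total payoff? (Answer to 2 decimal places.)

Player j's private return per contributed unit is 8.5 × (j's share). Contributing is weakly dominant for j when that share is at least 1/8.5 = 0.1176, and contributing 0 is dominant otherwise.
Player A, Player E and Player I are above the threshold, contributing 45 each; the remaining 8 contribute 0. Total contributed: 135.
The tour-expenses pool pays out 8.5 × 135 = 1147.50 in total (split across the unequal shares, but the aggregate is all that matters for the group sum).
The 8 free-riders keep 45 each, adding 360. Group total = 360 + 1147.50 = 1507.50.

1507.50 dollars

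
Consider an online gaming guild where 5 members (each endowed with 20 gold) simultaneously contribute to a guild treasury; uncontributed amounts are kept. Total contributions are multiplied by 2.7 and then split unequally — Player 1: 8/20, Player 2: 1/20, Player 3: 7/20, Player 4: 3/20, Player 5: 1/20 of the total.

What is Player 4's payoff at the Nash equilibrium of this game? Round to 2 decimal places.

28.10 gold

A player with share s gets back 2.7·s per unit contributed, so full contribution is dominant for anyone with s > 1/2.7 = 0.3704 and zero contribution is dominant for anyone below.
The only share above 0.3704 is Player 1's 8/20, contributing 20; the remaining 4 contribute 0. Total contributed: 20.
Player 4 keeps 20 and receives 2.7 × 20 × 3/20 = 8.10 from the guild treasury, for a payoff of 28.10.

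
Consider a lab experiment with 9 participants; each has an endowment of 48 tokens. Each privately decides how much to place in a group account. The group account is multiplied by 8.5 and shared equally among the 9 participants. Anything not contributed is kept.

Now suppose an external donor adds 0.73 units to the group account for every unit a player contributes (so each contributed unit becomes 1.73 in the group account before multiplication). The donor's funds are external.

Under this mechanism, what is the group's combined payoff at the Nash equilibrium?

With the mechanism, a contributed unit returns 8.5 × 1.73 / 9 = 1.6339 per unit of net cost to the contributor — now above 1 — so contributing fully is weakly dominant for every player.
So the Nash equilibrium is full contribution by all 9; the group earns 8.5 × 1.73 × 432 = 6352.56.

6352.56 tokens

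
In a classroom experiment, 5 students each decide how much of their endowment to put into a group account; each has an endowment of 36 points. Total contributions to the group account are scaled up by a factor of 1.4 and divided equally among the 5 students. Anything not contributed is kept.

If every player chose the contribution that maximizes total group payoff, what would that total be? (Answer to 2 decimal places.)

252.00 points

Each contributed unit returns 1.400 to the group as a whole (0.2800 to each of 5 players), which exceeds 1, so the social optimum is full contribution: group total = 1.400 × 180 = 252.00.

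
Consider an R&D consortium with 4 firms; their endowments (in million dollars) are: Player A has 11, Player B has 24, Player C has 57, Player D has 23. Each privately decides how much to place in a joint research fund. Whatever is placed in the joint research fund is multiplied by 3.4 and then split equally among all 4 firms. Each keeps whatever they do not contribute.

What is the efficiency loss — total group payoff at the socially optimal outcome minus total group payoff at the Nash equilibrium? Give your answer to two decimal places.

276.00 million dollars

The private return per contributed unit is 3.4/4 = 0.8500 < 1 for every player regardless of endowment, so the Nash equilibrium is zero contribution and the group total is Σ E_j = 11 + 24 + 57 + 23 = 115.
Each contributed unit returns 3.400 to the group, so the social optimum is full contribution by everyone: group total = 3.400 × 115 = 391.00.
Efficiency loss = (3.400 − 1) × 115 = 276.00.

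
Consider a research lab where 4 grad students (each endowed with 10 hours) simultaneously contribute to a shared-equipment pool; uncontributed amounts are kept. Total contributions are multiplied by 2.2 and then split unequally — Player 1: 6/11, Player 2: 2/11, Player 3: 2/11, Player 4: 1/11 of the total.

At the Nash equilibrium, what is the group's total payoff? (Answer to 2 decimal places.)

52.00 hours

Player j's private return per contributed unit is 2.2 × (j's share). Contributing is weakly dominant for j when that share is at least 1/2.2 = 0.4545, and contributing 0 is dominant otherwise.
The only share above 0.4545 is Player 1's 6/11, contributing 10; the remaining 3 contribute 0. Total contributed: 10.
The shared-equipment pool pays out 2.2 × 10 = 22.00 in total (split across the unequal shares, but the aggregate is all that matters for the group sum).
The 3 free-riders keep 10 each, adding 30. Group total = 30 + 22.00 = 52.00.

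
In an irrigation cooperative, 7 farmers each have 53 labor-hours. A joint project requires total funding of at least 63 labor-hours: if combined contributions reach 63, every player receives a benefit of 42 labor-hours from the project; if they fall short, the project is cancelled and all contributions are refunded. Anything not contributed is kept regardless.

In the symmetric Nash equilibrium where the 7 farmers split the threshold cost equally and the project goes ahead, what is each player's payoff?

Equal share of the threshold: 63/7 = 9.
At this profile no one gains by cutting their contribution: any cut drops the total below 63, the project is cancelled, contributions are refunded, and the deviator ends with 53, which is less than 53 − 9 + 42 = 86. Contributing more than 9 just wastes the excess. So contributing exactly 9 is a best response.
Each player's payoff: 53 − 9 + 42 = 86.

86 labor-hours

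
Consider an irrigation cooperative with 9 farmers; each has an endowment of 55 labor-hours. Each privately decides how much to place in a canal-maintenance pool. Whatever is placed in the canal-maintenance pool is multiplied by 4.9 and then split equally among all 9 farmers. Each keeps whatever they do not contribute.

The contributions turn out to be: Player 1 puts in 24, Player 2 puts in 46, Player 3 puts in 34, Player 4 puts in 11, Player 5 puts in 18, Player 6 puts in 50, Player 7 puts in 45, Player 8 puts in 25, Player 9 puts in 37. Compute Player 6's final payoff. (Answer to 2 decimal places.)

Total contributed: 24 + 46 + 34 + 11 + 18 + 50 + 45 + 25 + 37 = 290.
Each receives 4.9 × 290 / 9 = 157.89 from the canal-maintenance pool.
Player 6 keeps 55 − 50 = 5, so Player 6's payoff is 5 + 157.89 = 162.89.

162.89 labor-hours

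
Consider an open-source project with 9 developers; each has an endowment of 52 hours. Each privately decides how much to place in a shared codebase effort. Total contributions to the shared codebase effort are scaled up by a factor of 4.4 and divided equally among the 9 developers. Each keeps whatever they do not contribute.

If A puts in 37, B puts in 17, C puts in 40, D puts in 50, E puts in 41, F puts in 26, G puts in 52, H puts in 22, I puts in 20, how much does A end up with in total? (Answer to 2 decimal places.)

164.11 hours

Total contributed: 37 + 17 + 40 + 50 + 41 + 26 + 52 + 22 + 20 = 305.
Each receives 4.4 × 305 / 9 = 149.11 from the shared codebase effort.
A keeps 52 − 37 = 15, so A's payoff is 15 + 149.11 = 164.11.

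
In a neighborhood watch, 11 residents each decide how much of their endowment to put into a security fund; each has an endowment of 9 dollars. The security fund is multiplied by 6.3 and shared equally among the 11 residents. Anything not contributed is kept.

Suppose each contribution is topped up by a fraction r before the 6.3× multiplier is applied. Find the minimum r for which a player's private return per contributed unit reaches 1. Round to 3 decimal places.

With matching at rate r, one contributed unit becomes (1 + r) in the security fund and returns 6.3 × (1 + r) / 11 to the contributor.
Setting this equal to 1: 1 + r = 11/6.3 = 1.7460.
So the minimum matching rate is r = 1.7460 − 1 = 0.746.

0.746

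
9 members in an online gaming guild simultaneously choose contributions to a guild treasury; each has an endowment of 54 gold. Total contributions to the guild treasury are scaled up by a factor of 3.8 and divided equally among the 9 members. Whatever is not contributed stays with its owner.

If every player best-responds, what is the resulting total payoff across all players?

Each contributed unit returns 3.8/9 = 0.4222 to its contributor — below 1 — so contributing 0 is dominant for every player. At the Nash equilibrium everyone keeps their 54, and the group total is 9 × 54 = 486.

486.00 gold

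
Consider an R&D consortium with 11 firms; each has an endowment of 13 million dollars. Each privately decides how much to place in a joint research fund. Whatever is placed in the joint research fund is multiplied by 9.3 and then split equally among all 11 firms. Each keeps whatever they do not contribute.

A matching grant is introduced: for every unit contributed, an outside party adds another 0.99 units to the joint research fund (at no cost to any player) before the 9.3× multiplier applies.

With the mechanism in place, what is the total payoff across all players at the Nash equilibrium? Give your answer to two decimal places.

2646.50 million dollars

Under the mechanism each unit contributed yields 9.3 × 1.99 / 11 = 1.6825 back to its contributor per unit of net cost, which exceeds 1, making full contribution the dominant choice for everyone.
At the Nash equilibrium everyone contributes 13. Group total payoff = 9.3 × 1.99 × 143 = 2646.50.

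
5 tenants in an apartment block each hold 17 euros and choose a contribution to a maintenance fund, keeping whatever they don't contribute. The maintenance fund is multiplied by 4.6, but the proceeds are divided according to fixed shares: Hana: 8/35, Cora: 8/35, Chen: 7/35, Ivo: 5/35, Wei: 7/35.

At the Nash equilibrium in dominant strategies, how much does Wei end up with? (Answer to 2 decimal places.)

For player j, contributing a unit is worthwhile iff 4.6 × (j's share) ≥ 1, i.e. iff j's share is at least 0.2174.
Hana and Cora clear that bar, contributing 17 each; the remaining 3 contribute 0. Total contributed: 34.
Wei keeps 17 and receives 4.6 × 34 × 7/35 = 31.28 from the maintenance fund, for a payoff of 48.28.

48.28 euros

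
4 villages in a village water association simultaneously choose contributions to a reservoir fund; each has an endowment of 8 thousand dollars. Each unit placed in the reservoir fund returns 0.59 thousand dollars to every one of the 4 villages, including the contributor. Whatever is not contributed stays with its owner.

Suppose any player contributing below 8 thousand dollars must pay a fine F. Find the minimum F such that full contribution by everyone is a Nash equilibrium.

3.28 thousand dollars

Given the others contribute fully, the best deviation is to contribute 0 (any partial contribution still incurs the fine and gives up units whose private return 0.59 is below 1).
Deviating from 8 to 0 saves 8 thousand dollars but forfeits the deviator's share of the drop in the reservoir fund: 0.59 × 8 = 4.72.
So the deviation gain is 8 − 4.72 = 3.28, and the fine must be at least 3.28 thousand dollars to wipe it out.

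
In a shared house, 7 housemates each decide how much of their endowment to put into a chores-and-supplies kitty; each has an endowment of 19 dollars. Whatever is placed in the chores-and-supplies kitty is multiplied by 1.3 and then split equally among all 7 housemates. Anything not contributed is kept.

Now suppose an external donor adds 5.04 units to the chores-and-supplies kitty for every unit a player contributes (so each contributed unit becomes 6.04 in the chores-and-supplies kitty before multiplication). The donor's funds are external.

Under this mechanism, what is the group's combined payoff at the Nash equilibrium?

With the mechanism, a contributed unit returns 1.3 × 6.04 / 7 = 1.1217 per unit of net cost to the contributor — now above 1 — so contributing fully is weakly dominant for every player.
At the Nash equilibrium everyone contributes 19. Group total payoff = 1.3 × 6.04 × 133 = 1044.32.

1044.32 dollars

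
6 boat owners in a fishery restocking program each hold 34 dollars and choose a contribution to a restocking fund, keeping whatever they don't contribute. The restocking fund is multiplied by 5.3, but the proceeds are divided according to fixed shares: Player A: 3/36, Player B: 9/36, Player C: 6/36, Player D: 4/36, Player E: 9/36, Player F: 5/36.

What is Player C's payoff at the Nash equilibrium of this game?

94.07 dollars

Player j's private return per contributed unit is 5.3 × (j's share). Contributing is weakly dominant for j when that share is at least 1/5.3 = 0.1887, and contributing 0 is dominant otherwise.
Player B and Player E clear that bar, contributing 34 each; the remaining 4 contribute 0. Total contributed: 68.
Player C keeps 34 and receives 5.3 × 68 × 6/36 = 60.07 from the restocking fund, for a payoff of 94.07.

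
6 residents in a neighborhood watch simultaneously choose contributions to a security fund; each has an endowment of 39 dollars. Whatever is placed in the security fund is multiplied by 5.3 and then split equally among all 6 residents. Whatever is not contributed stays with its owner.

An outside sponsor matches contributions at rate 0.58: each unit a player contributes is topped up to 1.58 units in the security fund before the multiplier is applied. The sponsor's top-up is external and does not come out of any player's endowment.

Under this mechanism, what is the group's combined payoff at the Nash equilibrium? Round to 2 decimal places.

1959.52 dollars

The effective private return per unit is now 5.3 × 1.58 / 6 = 1.3957 > 1, so every player's dominant strategy flips to full contribution.
So the Nash equilibrium is full contribution by all 6; the group earns 5.3 × 1.58 × 234 = 1959.52.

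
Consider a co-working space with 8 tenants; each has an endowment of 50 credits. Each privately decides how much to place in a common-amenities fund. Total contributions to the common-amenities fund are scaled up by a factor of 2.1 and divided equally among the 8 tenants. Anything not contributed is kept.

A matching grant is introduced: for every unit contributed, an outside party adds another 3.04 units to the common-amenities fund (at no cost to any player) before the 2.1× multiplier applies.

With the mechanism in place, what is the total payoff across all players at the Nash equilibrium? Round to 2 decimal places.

3393.60 credits

With the mechanism, a contributed unit returns 2.1 × 4.04 / 8 = 1.0605 per unit of net cost to the contributor — now above 1 — so contributing fully is weakly dominant for every player.
At the Nash equilibrium everyone contributes 50. Group total payoff = 2.1 × 4.04 × 400 = 3393.60.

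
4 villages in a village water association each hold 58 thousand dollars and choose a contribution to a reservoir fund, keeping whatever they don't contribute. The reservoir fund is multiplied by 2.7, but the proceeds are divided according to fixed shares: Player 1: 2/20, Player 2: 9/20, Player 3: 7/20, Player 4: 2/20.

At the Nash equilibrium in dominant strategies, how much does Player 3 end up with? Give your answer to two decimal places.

112.81 thousand dollars

For player j, contributing a unit is worthwhile iff 2.7 × (j's share) ≥ 1, i.e. iff j's share is at least 0.3704.
Player 2 alone (share 9/20) is above the threshold, contributing 58; the remaining 3 contribute 0. Total contributed: 58.
Player 3 keeps 58 and receives 2.7 × 58 × 7/20 = 54.81 from the reservoir fund, for a payoff of 112.81.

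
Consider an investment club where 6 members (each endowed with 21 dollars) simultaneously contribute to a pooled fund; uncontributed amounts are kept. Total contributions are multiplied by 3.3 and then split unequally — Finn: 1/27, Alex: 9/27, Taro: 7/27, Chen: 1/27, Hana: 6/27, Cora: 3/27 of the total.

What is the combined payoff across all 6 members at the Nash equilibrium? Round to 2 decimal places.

A player with share s gets back 3.3·s per unit contributed, so full contribution is dominant for anyone with s > 1/3.3 = 0.3030 and zero contribution is dominant for anyone below.
Alex alone (share 9/27) is above the threshold, contributing 21; the remaining 5 contribute 0. Total contributed: 21.
The pooled fund pays out 3.3 × 21 = 69.30 in total (split across the unequal shares, but the aggregate is all that matters for the group sum).
The 5 free-riders keep 21 each, adding 105. Group total = 105 + 69.30 = 174.30.

174.30 dollars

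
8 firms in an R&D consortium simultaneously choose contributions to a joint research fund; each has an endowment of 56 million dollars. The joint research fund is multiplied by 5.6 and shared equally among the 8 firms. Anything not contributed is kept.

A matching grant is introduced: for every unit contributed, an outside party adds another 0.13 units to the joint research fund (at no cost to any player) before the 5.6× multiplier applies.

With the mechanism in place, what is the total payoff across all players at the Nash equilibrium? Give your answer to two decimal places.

448.00 million dollars

Even with the mechanism, each unit contributed returns only 5.6 × 1.13 / 8 = 0.7910 per unit of net cost, so contributing nothing is still dominant.
At the Nash equilibrium no one contributes; group total payoff = 8 × 56 = 448.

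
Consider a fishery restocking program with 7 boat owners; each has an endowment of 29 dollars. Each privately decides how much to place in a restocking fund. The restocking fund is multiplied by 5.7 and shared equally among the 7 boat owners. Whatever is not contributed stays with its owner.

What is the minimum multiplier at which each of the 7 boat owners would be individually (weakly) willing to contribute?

A contributed unit returns (multiplier)/7 to its contributor.
This reaches 1 exactly when the multiplier is 7.

7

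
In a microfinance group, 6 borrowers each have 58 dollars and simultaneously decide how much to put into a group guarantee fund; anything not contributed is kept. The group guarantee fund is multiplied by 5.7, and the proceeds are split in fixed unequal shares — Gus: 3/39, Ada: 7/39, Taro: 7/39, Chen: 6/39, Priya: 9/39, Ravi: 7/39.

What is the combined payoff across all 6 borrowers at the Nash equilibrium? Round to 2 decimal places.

For player j, contributing a unit is worthwhile iff 5.7 × (j's share) ≥ 1, i.e. iff j's share is at least 0.1754.
Ada, Taro, Priya and Ravi are above the threshold, contributing 58 each; the remaining 2 contribute 0. Total contributed: 232.
The group guarantee fund pays out 5.7 × 232 = 1322.40 in total (split across the unequal shares, but the aggregate is all that matters for the group sum).
The 2 free-riders keep 58 each, adding 116. Group total = 116 + 1322.40 = 1438.40.

1438.40 dollars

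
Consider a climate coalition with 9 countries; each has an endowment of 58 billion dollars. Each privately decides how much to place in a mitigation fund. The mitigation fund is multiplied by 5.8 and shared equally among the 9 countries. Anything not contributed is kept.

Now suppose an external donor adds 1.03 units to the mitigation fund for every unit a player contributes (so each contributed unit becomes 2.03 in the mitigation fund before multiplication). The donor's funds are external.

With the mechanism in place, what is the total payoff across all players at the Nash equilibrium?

6146.03 billion dollars

Under the mechanism each unit contributed yields 5.8 × 2.03 / 9 = 1.3082 back to its contributor per unit of net cost, which exceeds 1, making full contribution the dominant choice for everyone.
At the Nash equilibrium everyone contributes 58. Group total payoff = 5.8 × 2.03 × 522 = 6146.03.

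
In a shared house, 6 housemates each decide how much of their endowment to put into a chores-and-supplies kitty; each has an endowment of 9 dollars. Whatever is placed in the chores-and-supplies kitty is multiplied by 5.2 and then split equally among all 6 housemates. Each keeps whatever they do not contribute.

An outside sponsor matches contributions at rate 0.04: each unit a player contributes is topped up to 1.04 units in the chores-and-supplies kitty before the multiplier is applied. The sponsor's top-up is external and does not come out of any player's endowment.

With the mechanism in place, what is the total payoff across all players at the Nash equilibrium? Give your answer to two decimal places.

With the mechanism, a contributed unit returns 5.2 × 1.04 / 6 = 0.9013 per unit of net cost — still below 1 — so contributing 0 remains dominant for every player.
Everyone keeps their endowment and the group total is 6 × 9 = 54.

54.00 dollars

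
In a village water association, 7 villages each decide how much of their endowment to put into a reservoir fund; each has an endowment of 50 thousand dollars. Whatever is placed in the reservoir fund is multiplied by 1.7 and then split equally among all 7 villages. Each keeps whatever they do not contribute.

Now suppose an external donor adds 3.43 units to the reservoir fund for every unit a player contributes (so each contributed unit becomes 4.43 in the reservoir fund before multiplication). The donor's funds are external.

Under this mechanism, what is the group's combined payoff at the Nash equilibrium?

2635.85 thousand dollars

The effective private return per unit is now 1.7 × 4.43 / 7 = 1.0759 > 1, so every player's dominant strategy flips to full contribution.
So the Nash equilibrium is full contribution by all 7; the group earns 1.7 × 4.43 × 350 = 2635.85.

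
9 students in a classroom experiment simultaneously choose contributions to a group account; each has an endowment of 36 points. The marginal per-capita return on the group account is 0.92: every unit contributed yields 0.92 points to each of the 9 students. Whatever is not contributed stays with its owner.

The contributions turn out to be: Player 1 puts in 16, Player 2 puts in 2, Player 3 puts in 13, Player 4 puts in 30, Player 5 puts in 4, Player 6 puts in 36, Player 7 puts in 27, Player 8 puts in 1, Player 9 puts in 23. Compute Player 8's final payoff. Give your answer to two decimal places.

174.84 points

Total contributed: 16 + 2 + 13 + 30 + 4 + 36 + 27 + 1 + 23 = 152.
Each receives 0.92 × 152 = 139.84 from the group account.
Player 8 keeps 36 − 1 = 35, so Player 8's payoff is 35 + 139.84 = 174.84.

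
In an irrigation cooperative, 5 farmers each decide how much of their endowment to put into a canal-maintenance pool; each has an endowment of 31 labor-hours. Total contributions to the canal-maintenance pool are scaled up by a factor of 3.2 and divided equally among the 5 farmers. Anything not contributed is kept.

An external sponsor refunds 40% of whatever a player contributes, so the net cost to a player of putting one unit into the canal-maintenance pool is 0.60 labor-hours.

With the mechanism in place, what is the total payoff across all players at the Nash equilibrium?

With the mechanism, a contributed unit returns (3.2/5) / 0.60 = 1.0667 per unit of net cost to the contributor — now above 1 — so contributing fully is weakly dominant for every player.
So the Nash equilibrium is full contribution by all 5; the group earns 5 × (31 × 0.40 + 3.2 × 31) = 558.00.

558.00 labor-hours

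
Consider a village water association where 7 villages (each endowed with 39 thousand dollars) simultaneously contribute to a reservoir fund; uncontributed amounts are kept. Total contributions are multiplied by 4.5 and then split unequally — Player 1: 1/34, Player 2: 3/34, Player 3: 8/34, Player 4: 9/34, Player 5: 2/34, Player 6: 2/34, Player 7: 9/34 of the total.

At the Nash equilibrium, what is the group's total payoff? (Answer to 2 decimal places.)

For player j, contributing a unit is worthwhile iff 4.5 × (j's share) ≥ 1, i.e. iff j's share is at least 0.2222.
The shares above 0.2222 belong to Player 3, Player 4 and Player 7, contributing 39 each; the remaining 4 contribute 0. Total contributed: 117.
The reservoir fund pays out 4.5 × 117 = 526.50 in total (split across the unequal shares, but the aggregate is all that matters for the group sum).
The 4 free-riders keep 39 each, adding 156. Group total = 156 + 526.50 = 682.50.

682.50 thousand dollars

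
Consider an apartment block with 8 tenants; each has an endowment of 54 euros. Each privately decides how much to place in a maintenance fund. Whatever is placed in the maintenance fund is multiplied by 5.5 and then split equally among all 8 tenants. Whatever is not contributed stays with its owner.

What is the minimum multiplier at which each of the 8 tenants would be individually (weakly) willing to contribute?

A contributed unit returns (multiplier)/8 to its contributor.
This reaches 1 exactly when the multiplier is 8.

8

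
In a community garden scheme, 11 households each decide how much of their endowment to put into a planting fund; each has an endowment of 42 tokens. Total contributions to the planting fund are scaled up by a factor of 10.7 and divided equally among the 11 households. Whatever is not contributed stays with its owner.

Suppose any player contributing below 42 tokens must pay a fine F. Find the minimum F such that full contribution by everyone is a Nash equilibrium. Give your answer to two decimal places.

Given the others contribute fully, the best deviation is to contribute 0 (any partial contribution still incurs the fine and gives up units whose private return 0.9727 is below 1).
Deviating from 42 to 0 saves 42 tokens but forfeits the deviator's share of the drop in the planting fund: 10.7/11 × 42 = 40.85.
So the deviation gain is 42 − 40.85 = 1.15, and the fine must be at least 1.15 tokens to wipe it out.

1.15 tokens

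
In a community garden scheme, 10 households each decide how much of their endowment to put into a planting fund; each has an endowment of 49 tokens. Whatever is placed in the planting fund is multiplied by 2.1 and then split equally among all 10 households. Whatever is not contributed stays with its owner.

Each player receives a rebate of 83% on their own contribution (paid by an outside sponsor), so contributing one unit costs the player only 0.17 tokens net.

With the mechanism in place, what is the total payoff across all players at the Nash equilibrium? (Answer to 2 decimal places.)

1435.70 tokens

With the mechanism, a contributed unit returns (2.1/10) / 0.17 = 1.2353 per unit of net cost to the contributor — now above 1 — so contributing fully is weakly dominant for every player.
So the Nash equilibrium is full contribution by all 10; the group earns 10 × (49 × 0.83 + 2.1 × 49) = 1435.70.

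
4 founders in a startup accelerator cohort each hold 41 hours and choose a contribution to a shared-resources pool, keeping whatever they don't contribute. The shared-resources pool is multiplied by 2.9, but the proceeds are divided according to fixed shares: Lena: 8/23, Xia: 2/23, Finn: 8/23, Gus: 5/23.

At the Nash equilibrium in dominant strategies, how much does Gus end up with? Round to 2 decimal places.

Each unit j contributes comes back to j as 2.9 × (j's share), so j prefers to contribute only if that share exceeds 1/2.9 = 0.3448; otherwise keeping the unit dominates.
Lena and Finn clear that bar, contributing 41 each; the remaining 2 contribute 0. Total contributed: 82.
Gus keeps 41 and receives 2.9 × 82 × 5/23 = 51.70 from the shared-resources pool, for a payoff of 92.70.

92.70 hours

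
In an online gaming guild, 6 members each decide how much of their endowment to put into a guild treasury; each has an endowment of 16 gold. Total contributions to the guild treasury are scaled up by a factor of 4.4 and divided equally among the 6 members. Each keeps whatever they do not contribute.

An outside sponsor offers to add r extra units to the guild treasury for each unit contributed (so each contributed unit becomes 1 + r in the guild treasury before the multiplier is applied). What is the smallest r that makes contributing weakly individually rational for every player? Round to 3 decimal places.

0.364

With matching at rate r, one contributed unit becomes (1 + r) in the guild treasury and returns 4.4 × (1 + r) / 6 to the contributor.
Setting this equal to 1: 1 + r = 6/4.4 = 1.3636.
So the minimum matching rate is r = 1.3636 − 1 = 0.364.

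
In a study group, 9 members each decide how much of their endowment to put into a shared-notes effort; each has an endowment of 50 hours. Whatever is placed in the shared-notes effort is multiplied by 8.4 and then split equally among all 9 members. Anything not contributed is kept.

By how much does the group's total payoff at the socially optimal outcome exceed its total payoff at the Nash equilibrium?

Each contributed unit returns 8.4/9 = 0.9333 to its contributor — below 1 — so contributing 0 is dominant for every player. At the Nash equilibrium everyone keeps their 50, and the group total is 9 × 50 = 450.
Each contributed unit returns 8.400 to the group as a whole (0.9333 to each of 9 players), which exceeds 1, so the social optimum is full contribution: group total = 8.400 × 450 = 3780.00.
Efficiency loss = 3780.00 − 450 = 3330.00.

3330.00 hours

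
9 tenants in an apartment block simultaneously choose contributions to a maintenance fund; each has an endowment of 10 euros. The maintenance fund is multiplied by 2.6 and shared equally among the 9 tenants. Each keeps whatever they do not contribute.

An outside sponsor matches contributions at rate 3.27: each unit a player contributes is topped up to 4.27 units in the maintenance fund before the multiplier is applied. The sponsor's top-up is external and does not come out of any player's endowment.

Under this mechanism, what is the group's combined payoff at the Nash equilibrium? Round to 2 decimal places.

With the mechanism, a contributed unit returns 2.6 × 4.27 / 9 = 1.2336 per unit of net cost to the contributor — now above 1 — so contributing fully is weakly dominant for every player.
At the Nash equilibrium everyone contributes 10. Group total payoff = 2.6 × 4.27 × 90 = 999.18.

999.18 euros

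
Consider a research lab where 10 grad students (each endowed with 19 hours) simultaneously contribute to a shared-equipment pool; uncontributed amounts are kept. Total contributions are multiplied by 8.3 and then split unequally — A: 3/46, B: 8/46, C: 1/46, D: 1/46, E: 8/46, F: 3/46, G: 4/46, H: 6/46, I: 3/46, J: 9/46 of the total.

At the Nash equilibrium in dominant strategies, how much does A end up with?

Player j's private return per contributed unit is 8.3 × (j's share). Contributing is weakly dominant for j when that share is at least 1/8.3 = 0.1205, and contributing 0 is dominant otherwise.
The shares above 0.1205 belong to B, E, H and J, contributing 19 each; the remaining 6 contribute 0. Total contributed: 76.
A keeps 19 and receives 8.3 × 76 × 3/46 = 41.14 from the shared-equipment pool, for a payoff of 60.14.

60.14 hours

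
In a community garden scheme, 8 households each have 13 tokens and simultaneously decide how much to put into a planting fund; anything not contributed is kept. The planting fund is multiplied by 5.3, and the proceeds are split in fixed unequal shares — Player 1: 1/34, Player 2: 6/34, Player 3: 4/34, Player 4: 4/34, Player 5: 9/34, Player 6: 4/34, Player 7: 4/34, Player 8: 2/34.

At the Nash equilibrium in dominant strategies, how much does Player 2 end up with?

For player j, contributing a unit is worthwhile iff 5.3 × (j's share) ≥ 1, i.e. iff j's share is at least 0.1887.
The only share above 0.1887 is Player 5's 9/34, contributing 13; the remaining 7 contribute 0. Total contributed: 13.
Player 2 keeps 13 and receives 5.3 × 13 × 6/34 = 12.16 from the planting fund, for a payoff of 25.16.

25.16 tokens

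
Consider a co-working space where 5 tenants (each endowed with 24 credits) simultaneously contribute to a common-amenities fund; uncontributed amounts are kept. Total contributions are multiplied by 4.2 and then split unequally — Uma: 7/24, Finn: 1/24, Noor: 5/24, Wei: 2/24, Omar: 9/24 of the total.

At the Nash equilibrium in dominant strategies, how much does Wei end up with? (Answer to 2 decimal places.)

Player j's private return per contributed unit is 4.2 × (j's share). Contributing is weakly dominant for j when that share is at least 1/4.2 = 0.2381, and contributing 0 is dominant otherwise.
The shares above 0.2381 belong to Uma and Omar, contributing 24 each; the remaining 3 contribute 0. Total contributed: 48.
Wei keeps 24 and receives 4.2 × 48 × 2/24 = 16.80 from the common-amenities fund, for a payoff of 40.80.

40.80 credits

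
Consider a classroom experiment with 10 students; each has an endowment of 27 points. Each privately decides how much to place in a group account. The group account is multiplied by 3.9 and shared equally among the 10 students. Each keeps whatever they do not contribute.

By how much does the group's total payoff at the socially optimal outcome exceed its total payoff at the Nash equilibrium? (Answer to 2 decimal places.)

Each contributed unit returns 3.9/10 = 0.3900 to its contributor — below 1 — so contributing 0 is dominant for every player. At the Nash equilibrium everyone keeps their 27, and the group total is 10 × 27 = 270.
Each contributed unit returns 3.900 to the group as a whole (0.3900 to each of 10 players), which exceeds 1, so the social optimum is full contribution: group total = 3.900 × 270 = 1053.00.
Efficiency loss = 1053.00 − 270 = 783.00.

783.00 points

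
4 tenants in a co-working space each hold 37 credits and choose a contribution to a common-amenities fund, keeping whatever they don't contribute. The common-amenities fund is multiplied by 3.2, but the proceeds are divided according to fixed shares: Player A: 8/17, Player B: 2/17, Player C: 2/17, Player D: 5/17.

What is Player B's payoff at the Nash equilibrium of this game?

50.93 credits

For player j, contributing a unit is worthwhile iff 3.2 × (j's share) ≥ 1, i.e. iff j's share is at least 0.3125.
Player A alone (share 8/17) is above the threshold, contributing 37; the remaining 3 contribute 0. Total contributed: 37.
Player B keeps 37 and receives 3.2 × 37 × 2/17 = 13.93 from the common-amenities fund, for a payoff of 50.93.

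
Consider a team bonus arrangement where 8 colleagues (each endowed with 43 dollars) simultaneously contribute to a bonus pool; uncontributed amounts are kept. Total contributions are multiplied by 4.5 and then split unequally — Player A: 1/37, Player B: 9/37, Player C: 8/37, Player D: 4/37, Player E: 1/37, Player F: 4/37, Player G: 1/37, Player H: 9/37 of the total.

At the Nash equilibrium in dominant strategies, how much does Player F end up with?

Each unit j contributes comes back to j as 4.5 × (j's share), so j prefers to contribute only if that share exceeds 1/4.5 = 0.2222; otherwise keeping the unit dominates.
Player B and Player H clear that bar, contributing 43 each; the remaining 6 contribute 0. Total contributed: 86.
Player F keeps 43 and receives 4.5 × 86 × 4/37 = 41.84 from the bonus pool, for a payoff of 84.84.

84.84 dollars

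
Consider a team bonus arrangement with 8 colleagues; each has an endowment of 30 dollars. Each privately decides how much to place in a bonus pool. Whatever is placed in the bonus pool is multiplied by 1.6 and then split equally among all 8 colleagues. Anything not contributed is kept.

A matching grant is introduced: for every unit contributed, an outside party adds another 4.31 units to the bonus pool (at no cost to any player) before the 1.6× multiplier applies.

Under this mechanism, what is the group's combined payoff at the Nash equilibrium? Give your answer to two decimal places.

2039.04 dollars

With the mechanism, a contributed unit returns 1.6 × 5.31 / 8 = 1.0620 per unit of net cost to the contributor — now above 1 — so contributing fully is weakly dominant for every player.
So the Nash equilibrium is full contribution by all 8; the group earns 1.6 × 5.31 × 240 = 2039.04.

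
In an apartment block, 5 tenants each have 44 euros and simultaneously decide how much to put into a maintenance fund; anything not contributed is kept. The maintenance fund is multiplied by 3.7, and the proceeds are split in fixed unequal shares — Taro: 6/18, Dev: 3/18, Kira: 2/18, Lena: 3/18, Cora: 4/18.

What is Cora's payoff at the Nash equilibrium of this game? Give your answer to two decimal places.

80.18 euros

A player with share s gets back 3.7·s per unit contributed, so full contribution is dominant for anyone with s > 1/3.7 = 0.2703 and zero contribution is dominant for anyone below.
Taro alone (share 6/18) is above the threshold, contributing 44; the remaining 4 contribute 0. Total contributed: 44.
Cora keeps 44 and receives 3.7 × 44 × 4/18 = 36.18 from the maintenance fund, for a payoff of 80.18.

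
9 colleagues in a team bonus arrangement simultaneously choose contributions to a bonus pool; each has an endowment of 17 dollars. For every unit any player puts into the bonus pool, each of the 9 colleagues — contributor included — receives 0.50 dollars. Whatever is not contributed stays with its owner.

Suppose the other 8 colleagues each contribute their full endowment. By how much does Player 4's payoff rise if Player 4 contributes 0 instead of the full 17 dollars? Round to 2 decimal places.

8.50 dollars

Switching from a contribution of 17 to 0 lets Player 4 keep an extra 17 dollars, but lowers the bonus pool by 17, which costs Player 4 their own share of that drop: 0.50 × 17 = 8.50.
Net gain = 17 − 8.50 = 8.50. The private return per contributed unit (0.50) is below 1, so free-riding is indeed the best response regardless of what the others do.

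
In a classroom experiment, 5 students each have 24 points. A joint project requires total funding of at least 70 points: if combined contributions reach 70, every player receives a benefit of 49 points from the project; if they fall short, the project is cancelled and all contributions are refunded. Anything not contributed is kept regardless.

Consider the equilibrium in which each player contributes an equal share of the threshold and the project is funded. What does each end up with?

59 points

Equal share of the threshold: 70/5 = 14.
At this profile no one gains by cutting their contribution: any cut drops the total below 70, the project is cancelled, contributions are refunded, and the deviator ends with 24, which is less than 24 − 14 + 49 = 59. Contributing more than 14 just wastes the excess. So contributing exactly 14 is a best response.
Each player's payoff: 24 − 14 + 49 = 59.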